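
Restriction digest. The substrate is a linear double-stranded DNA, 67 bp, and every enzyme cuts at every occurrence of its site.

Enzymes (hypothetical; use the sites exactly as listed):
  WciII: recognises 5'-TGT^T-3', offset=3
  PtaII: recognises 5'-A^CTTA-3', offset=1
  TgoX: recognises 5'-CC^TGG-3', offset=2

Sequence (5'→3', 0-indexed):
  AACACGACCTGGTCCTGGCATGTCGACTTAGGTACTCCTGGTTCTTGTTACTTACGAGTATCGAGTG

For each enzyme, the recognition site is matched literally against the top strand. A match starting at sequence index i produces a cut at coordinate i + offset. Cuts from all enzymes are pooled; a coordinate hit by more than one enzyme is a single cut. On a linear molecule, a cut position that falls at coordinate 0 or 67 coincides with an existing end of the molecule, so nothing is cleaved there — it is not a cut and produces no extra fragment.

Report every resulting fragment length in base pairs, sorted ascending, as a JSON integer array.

Site scan:
  WciII (TGTT, off=3): starts [45] → cuts [48]
  PtaII (ACTTA, off=1): starts [25, 49] → cuts [26, 50]
  TgoX (CCTGG, off=2): starts [7, 13, 36] → cuts [9, 15, 38]

Pooled cuts: [9, 15, 26, 38, 48, 50]

Fragments:
  [0,9): 9 bp
  [9,15): 6 bp
  [15,26): 11 bp
  [26,38): 12 bp
  [38,48): 10 bp
  [48,50): 2 bp
  [50,67): 17 bp

[2,6,9,10,11,12,17]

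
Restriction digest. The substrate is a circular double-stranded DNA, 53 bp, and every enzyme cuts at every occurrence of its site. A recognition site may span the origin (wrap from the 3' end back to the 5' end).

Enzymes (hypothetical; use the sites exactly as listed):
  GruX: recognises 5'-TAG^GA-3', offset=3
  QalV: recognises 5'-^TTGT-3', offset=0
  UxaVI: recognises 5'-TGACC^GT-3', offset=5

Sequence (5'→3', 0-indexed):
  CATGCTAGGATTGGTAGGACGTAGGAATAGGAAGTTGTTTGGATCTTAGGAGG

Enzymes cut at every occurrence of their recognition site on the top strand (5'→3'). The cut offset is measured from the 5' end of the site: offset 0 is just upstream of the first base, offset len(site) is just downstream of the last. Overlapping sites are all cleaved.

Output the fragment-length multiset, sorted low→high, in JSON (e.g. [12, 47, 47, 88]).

Scan for sites:
  GruX (TAGGA, off=3): starts [5, 14, 21, 27, 46] → cuts [8, 17, 24, 30, 49]
  QalV (TTGT, off=0): starts [34] → cuts [34]
  UxaVI (TGACCGT, off=5): no sites

Pooled cuts: [8, 17, 24, 30, 34, 49]

Fragments:
  8→17: 9 bp
  17→24: 7 bp
  24→30: 6 bp
  30→34: 4 bp
  34→49: 15 bp
  49→8 (wrap): 53-49+8 = 12 bp

[4,6,7,9,12,15]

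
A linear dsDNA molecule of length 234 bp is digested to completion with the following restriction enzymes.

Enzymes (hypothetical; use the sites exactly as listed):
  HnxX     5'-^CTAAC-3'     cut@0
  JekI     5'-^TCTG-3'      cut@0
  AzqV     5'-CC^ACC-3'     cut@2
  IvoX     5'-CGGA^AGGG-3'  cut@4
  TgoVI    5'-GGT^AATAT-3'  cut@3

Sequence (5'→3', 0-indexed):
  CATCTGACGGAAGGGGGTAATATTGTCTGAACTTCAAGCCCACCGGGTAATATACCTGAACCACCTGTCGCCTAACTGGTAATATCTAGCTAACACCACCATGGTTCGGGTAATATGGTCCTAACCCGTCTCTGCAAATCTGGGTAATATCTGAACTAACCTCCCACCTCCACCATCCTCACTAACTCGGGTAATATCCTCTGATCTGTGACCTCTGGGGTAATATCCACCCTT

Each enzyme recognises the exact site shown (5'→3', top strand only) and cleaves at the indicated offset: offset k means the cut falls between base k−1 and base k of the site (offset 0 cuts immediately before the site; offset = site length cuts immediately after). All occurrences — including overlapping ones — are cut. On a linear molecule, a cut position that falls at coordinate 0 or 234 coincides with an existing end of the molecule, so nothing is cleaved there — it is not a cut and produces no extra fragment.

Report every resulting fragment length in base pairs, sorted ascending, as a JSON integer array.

Per-enzyme occurrences:
  HnxX (CTAAC, off=0): starts [71, 89, 120, 155, 181] → cuts [71, 89, 120, 155, 181]
  JekI (TCTG, off=0): starts [2, 25, 130, 138, 149, 199, 204, 213] → cuts [2, 25, 130, 138, 149, 199, 204, 213]
  AzqV (CCACC, off=2): starts [39, 60, 95, 163, 169, 226] → cuts [41, 62, 97, 165, 171, 228]
  IvoX (CGGAAGGG, off=4): starts [7] → cuts [11]
  TgoVI (GGTAATAT, off=3): starts [15, 45, 77, 108, 142, 189, 218] → cuts [18, 48, 80, 111, 145, 192, 221]

All cut coordinates (distinct, sorted): [2, 11, 18, 25, 41, 48, 62, 71, 80, 89, 97, 111, 120, 130, 138, 145, 149, 155, 165, 171, 181, 192, 199, 204, 213, 221, 228]

Fragments:
  [0,2): 2 bp
  [2,11): 9 bp
  [11,18): 7 bp
  [18,25): 7 bp
  [25,41): 16 bp
  [41,48): 7 bp
  [48,62): 14 bp
  [62,71): 9 bp
  [71,80): 9 bp
  [80,89): 9 bp
  [89,97): 8 bp
  [97,111): 14 bp
  [111,120): 9 bp
  [120,130): 10 bp
  [130,138): 8 bp
  [138,145): 7 bp
  [145,149): 4 bp
  [149,155): 6 bp
  [155,165): 10 bp
  [165,171): 6 bp
  [171,181): 10 bp
  [181,192): 11 bp
  [192,199): 7 bp
  [199,204): 5 bp
  [204,213): 9 bp
  [213,221): 8 bp
  [221,228): 7 bp
  [228,234): 6 bp

[2,4,5,6,6,6,7,7,7,7,7,7,8,8,8,9,9,9,9,9,9,10,10,10,11,14,14,16]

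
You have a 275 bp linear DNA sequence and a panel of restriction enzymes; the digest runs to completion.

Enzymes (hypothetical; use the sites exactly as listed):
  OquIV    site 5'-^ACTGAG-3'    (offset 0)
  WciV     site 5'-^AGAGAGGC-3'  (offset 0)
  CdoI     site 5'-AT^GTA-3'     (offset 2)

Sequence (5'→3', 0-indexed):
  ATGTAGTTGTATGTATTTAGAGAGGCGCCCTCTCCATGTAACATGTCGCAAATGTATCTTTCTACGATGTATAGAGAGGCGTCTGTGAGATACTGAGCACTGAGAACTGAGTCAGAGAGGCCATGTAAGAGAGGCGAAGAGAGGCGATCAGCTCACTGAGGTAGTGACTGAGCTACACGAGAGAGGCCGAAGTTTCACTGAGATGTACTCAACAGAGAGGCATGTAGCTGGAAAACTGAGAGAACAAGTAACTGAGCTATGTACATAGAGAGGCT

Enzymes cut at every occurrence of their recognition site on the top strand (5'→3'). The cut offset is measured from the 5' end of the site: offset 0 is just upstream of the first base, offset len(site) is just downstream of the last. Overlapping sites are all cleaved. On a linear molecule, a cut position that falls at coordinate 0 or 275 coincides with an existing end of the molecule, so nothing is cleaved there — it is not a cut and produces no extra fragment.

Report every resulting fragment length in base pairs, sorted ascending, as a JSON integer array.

Site scan:
  OquIV ACTGAG/0: at [91, 98, 105, 154, 166, 196, 234, 250] ⇒ [91, 98, 105, 154, 166, 196, 234, 250]
  WciV AGAGAGGC/0: at [18, 72, 113, 127, 137, 179, 213, 266] ⇒ [18, 72, 113, 127, 137, 179, 213, 266]
  CdoI ATGTA/2: at [0, 10, 35, 51, 66, 122, 202, 221, 258] ⇒ [2, 12, 37, 53, 68, 124, 204, 223, 260]

Pooled cuts: [2, 12, 18, 37, 53, 68, 72, 91, 98, 105, 113, 124, 127, 137, 154, 166, 179, 196, 204, 213, 223, 234, 250, 260, 266]

Fragment lengths:
  [0,2): 2 bp
  [2,12): 10 bp
  [12,18): 6 bp
  [18,37): 19 bp
  [37,53): 16 bp
  [53,68): 15 bp
  [68,72): 4 bp
  [72,91): 19 bp
  [91,98): 7 bp
  [98,105): 7 bp
  [105,113): 8 bp
  [113,124): 11 bp
  [124,127): 3 bp
  [127,137): 10 bp
  [137,154): 17 bp
  [154,166): 12 bp
  [166,179): 13 bp
  [179,196): 17 bp
  [196,204): 8 bp
  [204,213): 9 bp
  [213,223): 10 bp
  [223,234): 11 bp
  [234,250): 16 bp
  [250,260): 10 bp
  [260,266): 6 bp
  [266,275): 9 bp

[2,3,4,6,6,7,7,8,8,9,9,10,10,10,10,11,11,12,13,15,16,16,17,17,19,19]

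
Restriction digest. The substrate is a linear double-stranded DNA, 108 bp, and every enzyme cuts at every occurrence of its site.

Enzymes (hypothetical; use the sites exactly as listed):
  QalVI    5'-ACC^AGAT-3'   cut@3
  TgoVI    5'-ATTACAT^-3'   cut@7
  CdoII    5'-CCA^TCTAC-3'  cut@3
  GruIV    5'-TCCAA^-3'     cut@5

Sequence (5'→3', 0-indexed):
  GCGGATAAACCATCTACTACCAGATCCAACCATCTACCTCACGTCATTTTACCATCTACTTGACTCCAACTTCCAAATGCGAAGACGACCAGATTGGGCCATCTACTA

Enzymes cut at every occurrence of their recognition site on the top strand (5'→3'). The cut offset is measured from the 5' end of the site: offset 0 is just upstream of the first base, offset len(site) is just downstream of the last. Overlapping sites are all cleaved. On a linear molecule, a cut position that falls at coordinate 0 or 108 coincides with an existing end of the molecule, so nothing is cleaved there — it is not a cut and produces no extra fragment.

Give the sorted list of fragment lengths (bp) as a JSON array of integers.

Site scan:
  QalVI ACCAGAT/3: at [18, 87] ⇒ [21, 90]
  TgoVI (ATTACAT, off=7): no sites
  CdoII CCATCTAC/3: at [9, 29, 51, 98] ⇒ [12, 32, 54, 101]
  GruIV TCCAA/5: at [24, 64, 71] ⇒ [29, 69, 76]

All cut coordinates (distinct, sorted): [12, 21, 29, 32, 54, 69, 76, 90, 101]

Fragment lengths:
  [0,12): 12 bp
  [12,21): 9 bp
  [21,29): 8 bp
  [29,32): 3 bp
  [32,54): 22 bp
  [54,69): 15 bp
  [69,76): 7 bp
  [76,90): 14 bp
  [90,101): 11 bp
  [101,108): 7 bp

[3,7,7,8,9,11,12,14,15,22]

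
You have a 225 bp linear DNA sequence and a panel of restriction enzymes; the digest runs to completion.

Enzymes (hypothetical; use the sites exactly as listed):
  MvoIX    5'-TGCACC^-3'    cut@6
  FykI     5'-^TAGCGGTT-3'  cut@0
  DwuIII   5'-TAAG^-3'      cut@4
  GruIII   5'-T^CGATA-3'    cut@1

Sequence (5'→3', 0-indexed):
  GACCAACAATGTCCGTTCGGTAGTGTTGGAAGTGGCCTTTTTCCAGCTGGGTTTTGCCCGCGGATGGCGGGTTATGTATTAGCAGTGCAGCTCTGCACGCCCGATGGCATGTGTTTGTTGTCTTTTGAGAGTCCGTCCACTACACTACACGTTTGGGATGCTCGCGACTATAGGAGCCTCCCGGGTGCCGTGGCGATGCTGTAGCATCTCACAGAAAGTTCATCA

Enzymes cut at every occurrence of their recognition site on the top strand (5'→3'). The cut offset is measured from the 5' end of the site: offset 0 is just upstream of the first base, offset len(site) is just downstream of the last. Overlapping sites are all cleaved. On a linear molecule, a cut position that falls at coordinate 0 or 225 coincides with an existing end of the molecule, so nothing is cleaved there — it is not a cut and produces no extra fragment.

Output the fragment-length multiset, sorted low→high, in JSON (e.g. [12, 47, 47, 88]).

Site scan:
  MvoIX (TGCACC, off=6): no sites
  FykI (TAGCGGTT, off=0): no sites
  DwuIII (TAAG, off=4): no sites
  GruIII (TCGATA, off=1): no sites

Pooled cuts: ∅

Fragments:
  no cuts → one linear fragment of 225 bp

[225]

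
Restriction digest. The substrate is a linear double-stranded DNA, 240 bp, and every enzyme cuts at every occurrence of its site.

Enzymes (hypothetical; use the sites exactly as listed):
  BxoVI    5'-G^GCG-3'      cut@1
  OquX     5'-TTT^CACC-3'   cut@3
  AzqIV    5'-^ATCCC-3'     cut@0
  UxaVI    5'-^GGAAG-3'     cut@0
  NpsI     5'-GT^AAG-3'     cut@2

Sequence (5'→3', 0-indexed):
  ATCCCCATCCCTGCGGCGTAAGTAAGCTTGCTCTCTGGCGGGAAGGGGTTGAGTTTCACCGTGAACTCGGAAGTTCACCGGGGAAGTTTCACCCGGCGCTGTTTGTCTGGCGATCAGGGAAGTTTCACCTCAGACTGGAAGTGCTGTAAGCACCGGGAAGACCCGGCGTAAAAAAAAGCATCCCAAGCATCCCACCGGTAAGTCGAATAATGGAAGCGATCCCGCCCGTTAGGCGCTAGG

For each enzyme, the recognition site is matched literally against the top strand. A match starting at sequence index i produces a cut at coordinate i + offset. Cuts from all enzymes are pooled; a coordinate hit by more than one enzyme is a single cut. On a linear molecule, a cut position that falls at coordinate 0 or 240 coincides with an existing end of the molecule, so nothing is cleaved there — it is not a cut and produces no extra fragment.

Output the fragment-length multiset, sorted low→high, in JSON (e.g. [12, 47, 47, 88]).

Site scan:
  BxoVI (GGCG, off=1): starts [14, 36, 94, 108, 164, 231] → cuts [15, 37, 95, 109, 165, 232]
  OquX (TTTCACC, off=3): starts [53, 86, 122] → cuts [56, 89, 125]
  AzqIV (ATCCC, off=0): starts [0, 6, 179, 188, 218] → cuts [6, 179, 188, 218] (position 0 is a terminus of the linear molecule — no cut)
  UxaVI (GGAAG, off=0): starts [40, 68, 81, 117, 136, 155, 211] → cuts [40, 68, 81, 117, 136, 155, 211]
  NpsI (GTAAG, off=2): starts [17, 21, 145, 197] → cuts [19, 23, 147, 199]

Pooled cuts: [6, 15, 19, 23, 37, 40, 56, 68, 81, 89, 95, 109, 117, 125, 136, 147, 155, 165, 179, 188, 199, 211, 218, 232]

Fragment lengths:
  [0,6): 6 bp
  [6,15): 9 bp
  [15,19): 4 bp
  [19,23): 4 bp
  [23,37): 14 bp
  [37,40): 3 bp
  [40,56): 16 bp
  [56,68): 12 bp
  [68,81): 13 bp
  [81,89): 8 bp
  [89,95): 6 bp
  [95,109): 14 bp
  [109,117): 8 bp
  [117,125): 8 bp
  [125,136): 11 bp
  [136,147): 11 bp
  [147,155): 8 bp
  [155,165): 10 bp
  [165,179): 14 bp
  [179,188): 9 bp
  [188,199): 11 bp
  [199,211): 12 bp
  [211,218): 7 bp
  [218,232): 14 bp
  [232,240): 8 bp

[3,4,4,6,6,7,8,8,8,8,8,9,9,10,11,11,11,12,12,13,14,14,14,14,16]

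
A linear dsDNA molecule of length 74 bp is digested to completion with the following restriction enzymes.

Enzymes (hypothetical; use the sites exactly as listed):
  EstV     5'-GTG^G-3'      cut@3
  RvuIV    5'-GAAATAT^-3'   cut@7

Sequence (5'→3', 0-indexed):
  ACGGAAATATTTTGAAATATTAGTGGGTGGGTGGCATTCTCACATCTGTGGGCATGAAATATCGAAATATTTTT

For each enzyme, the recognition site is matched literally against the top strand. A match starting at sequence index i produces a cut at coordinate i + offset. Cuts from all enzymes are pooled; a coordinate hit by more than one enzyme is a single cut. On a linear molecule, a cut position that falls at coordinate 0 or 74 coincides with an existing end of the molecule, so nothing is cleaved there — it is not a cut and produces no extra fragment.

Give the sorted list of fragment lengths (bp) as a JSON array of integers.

[4,4,4,5,8,10,10,12,17]

Per-enzyme occurrences:
  EstV (GTGG, off=3): starts [22, 26, 30, 47] → cuts [25, 29, 33, 50]
  RvuIV (GAAATAT, off=7): starts [3, 13, 55, 63] → cuts [10, 20, 62, 70]

Pooled cuts: [10, 20, 25, 29, 33, 50, 62, 70]

Fragment lengths:
  [0,10): 10 bp
  [10,20): 10 bp
  [20,25): 5 bp
  [25,29): 4 bp
  [29,33): 4 bp
  [33,50): 17 bp
  [50,62): 12 bp
  [62,70): 8 bp
  [70,74): 4 bp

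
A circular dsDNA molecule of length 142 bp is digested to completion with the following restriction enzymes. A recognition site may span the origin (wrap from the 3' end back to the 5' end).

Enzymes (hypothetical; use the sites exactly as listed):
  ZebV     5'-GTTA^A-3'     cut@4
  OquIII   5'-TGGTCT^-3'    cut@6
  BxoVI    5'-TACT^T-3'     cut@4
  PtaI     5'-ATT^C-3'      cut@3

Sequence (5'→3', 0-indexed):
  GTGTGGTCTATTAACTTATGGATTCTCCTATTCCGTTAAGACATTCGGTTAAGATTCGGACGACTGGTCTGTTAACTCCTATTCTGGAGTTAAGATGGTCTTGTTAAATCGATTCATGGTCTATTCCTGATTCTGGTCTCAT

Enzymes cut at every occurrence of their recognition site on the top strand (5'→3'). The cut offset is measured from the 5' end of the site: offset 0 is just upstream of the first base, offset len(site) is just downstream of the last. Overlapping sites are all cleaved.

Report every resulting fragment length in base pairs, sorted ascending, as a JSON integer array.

[3,4,5,5,6,6,7,7,7,8,8,8,9,9,9,12,14,15]

Scan for sites:
  ZebV (GTTAA, off=4): starts [34, 47, 70, 88, 102] → cuts [38, 51, 74, 92, 106]
  OquIII (TGGTCT, off=6): starts [3, 64, 95, 116, 133] → cuts [9, 70, 101, 122, 139]
  BxoVI (TACTT, off=4): no sites
  PtaI (ATTC, off=3): starts [21, 29, 42, 53, 80, 111, 122, 129] → cuts [24, 32, 45, 56, 83, 114, 125, 132]

Pooled cuts: [9, 24, 32, 38, 45, 51, 56, 70, 74, 83, 92, 101, 106, 114, 122, 125, 132, 139]

Fragment lengths:
  9→24: 15 bp
  24→32: 8 bp
  32→38: 6 bp
  38→45: 7 bp
  45→51: 6 bp
  51→56: 5 bp
  56→70: 14 bp
  70→74: 4 bp
  74→83: 9 bp
  83→92: 9 bp
  92→101: 9 bp
  101→106: 5 bp
  106→114: 8 bp
  114→122: 8 bp
  122→125: 3 bp
  125→132: 7 bp
  132→139: 7 bp
  139→9 (wrap): 142-139+9 = 12 bp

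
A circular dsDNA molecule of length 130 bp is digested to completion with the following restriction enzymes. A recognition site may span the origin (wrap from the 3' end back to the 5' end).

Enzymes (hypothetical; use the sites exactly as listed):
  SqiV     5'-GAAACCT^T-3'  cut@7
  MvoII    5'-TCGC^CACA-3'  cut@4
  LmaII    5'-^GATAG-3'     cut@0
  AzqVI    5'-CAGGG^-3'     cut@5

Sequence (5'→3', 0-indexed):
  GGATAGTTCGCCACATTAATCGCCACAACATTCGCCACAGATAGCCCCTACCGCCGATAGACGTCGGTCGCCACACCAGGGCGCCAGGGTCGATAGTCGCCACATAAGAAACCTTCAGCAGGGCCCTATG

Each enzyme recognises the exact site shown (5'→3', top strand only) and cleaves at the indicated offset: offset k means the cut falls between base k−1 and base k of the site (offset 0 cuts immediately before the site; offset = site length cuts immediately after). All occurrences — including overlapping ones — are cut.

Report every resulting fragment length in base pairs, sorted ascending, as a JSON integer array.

[2,4,8,8,9,9,10,10,12,12,14,16,16]

Scan for sites:
  SqiV (GAAACCTT, off=7): starts [107] → cuts [114]
  MvoII (TCGCCACA, off=4): starts [7, 19, 31, 67, 96] → cuts [11, 23, 35, 71, 100]
  LmaII (GATAG, off=0): starts [1, 39, 55, 91] → cuts [1, 39, 55, 91]
  AzqVI (CAGGG, off=5): starts [76, 84, 118] → cuts [81, 89, 123]

Pooled cuts: [1, 11, 23, 35, 39, 55, 71, 81, 89, 91, 100, 114, 123]

Fragments:
  1→11: 10 bp
  11→23: 12 bp
  23→35: 12 bp
  35→39: 4 bp
  39→55: 16 bp
  55→71: 16 bp
  71→81: 10 bp
  81→89: 8 bp
  89→91: 2 bp
  91→100: 9 bp
  100→114: 14 bp
  114→123: 9 bp
  123→1 (wrap): 130-123+1 = 8 bp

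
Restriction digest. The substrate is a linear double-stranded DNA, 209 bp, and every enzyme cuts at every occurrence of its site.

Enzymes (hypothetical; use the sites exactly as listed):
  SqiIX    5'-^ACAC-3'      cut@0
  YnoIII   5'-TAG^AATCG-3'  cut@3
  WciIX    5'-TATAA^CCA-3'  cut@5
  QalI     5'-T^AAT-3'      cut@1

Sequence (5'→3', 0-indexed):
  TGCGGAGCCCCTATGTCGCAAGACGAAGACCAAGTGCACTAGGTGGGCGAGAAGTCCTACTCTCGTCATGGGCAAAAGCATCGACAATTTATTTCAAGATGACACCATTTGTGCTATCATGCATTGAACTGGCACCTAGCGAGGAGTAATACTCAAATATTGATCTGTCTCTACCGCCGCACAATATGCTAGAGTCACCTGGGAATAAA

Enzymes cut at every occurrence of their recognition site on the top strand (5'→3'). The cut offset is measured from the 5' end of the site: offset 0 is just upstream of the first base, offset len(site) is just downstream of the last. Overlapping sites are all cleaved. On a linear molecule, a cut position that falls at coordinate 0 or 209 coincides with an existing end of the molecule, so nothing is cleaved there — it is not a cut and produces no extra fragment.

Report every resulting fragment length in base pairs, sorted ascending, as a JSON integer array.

Scan for sites:
  SqiIX ACAC/0: at [101] ⇒ [101]
  YnoIII (TAGAATCG, off=3): no sites
  WciIX (TATAACCA, off=5): no sites
  QalI TAAT/1: at [146] ⇒ [147]

Pooled cuts: [101, 147]

Fragment lengths:
  [0,101): 101 bp
  [101,147): 46 bp
  [147,209): 62 bp

[46,62,101]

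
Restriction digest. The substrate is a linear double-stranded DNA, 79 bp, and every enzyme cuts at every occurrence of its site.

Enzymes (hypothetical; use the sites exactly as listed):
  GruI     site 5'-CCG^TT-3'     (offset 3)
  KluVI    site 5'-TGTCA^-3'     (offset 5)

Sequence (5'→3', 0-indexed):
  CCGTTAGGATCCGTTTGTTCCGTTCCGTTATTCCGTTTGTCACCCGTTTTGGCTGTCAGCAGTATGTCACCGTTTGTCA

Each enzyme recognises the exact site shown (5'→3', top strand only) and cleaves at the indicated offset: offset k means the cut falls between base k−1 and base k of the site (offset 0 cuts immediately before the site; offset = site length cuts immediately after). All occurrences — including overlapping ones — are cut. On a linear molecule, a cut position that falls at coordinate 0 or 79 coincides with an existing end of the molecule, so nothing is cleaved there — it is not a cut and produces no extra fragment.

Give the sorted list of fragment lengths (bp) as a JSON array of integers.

[3,3,4,5,7,7,8,9,10,11,12]

Site scan:
  GruI (CCGTT, off=3): starts [0, 10, 19, 24, 32, 43, 69] → cuts [3, 13, 22, 27, 35, 46, 72]
  KluVI (TGTCA, off=5): starts [37, 53, 64, 74] → cuts [42, 58, 69] (position 79 is a terminus of the linear molecule — no cut)

Pooled cuts: [3, 13, 22, 27, 35, 42, 46, 58, 69, 72]

Fragment lengths:
  [0,3): 3 bp
  [3,13): 10 bp
  [13,22): 9 bp
  [22,27): 5 bp
  [27,35): 8 bp
  [35,42): 7 bp
  [42,46): 4 bp
  [46,58): 12 bp
  [58,69): 11 bp
  [69,72): 3 bp
  [72,79): 7 bp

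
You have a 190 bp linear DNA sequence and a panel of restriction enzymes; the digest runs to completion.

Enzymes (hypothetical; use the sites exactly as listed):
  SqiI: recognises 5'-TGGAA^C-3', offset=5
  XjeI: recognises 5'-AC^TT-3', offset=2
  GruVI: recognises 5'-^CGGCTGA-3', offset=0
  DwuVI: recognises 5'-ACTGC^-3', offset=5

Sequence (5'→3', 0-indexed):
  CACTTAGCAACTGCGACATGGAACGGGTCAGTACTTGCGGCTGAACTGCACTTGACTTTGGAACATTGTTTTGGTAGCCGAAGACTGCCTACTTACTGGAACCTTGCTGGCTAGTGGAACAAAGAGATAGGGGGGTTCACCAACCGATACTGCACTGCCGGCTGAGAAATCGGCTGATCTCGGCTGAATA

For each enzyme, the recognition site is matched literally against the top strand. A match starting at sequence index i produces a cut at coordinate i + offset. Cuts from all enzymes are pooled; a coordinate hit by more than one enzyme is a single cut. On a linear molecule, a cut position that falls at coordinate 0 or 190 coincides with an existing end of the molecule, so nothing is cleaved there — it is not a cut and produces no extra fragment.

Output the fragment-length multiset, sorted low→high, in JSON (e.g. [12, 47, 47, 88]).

[2,3,3,4,5,5,7,9,9,10,10,11,11,12,12,18,25,34]

Per-enzyme occurrences:
  SqiI (TGGAAC, off=5): starts [18, 58, 96, 114] → cuts [23, 63, 101, 119]
  XjeI (ACTT, off=2): starts [1, 32, 49, 54, 90] → cuts [3, 34, 51, 56, 92]
  GruVI (CGGCTGA, off=0): starts [37, 158, 170, 180] → cuts [37, 158, 170, 180]
  DwuVI (ACTGC, off=5): starts [9, 44, 83, 148, 153] → cuts [14, 49, 88, 153, 158]

All cut coordinates (distinct, sorted): [3, 14, 23, 34, 37, 49, 51, 56, 63, 88, 92, 101, 119, 153, 158, 170, 180]

Fragments:
  [0,3): 3 bp
  [3,14): 11 bp
  [14,23): 9 bp
  [23,34): 11 bp
  [34,37): 3 bp
  [37,49): 12 bp
  [49,51): 2 bp
  [51,56): 5 bp
  [56,63): 7 bp
  [63,88): 25 bp
  [88,92): 4 bp
  [92,101): 9 bp
  [101,119): 18 bp
  [119,153): 34 bp
  [153,158): 5 bp
  [158,170): 12 bp
  [170,180): 10 bp
  [180,190): 10 bp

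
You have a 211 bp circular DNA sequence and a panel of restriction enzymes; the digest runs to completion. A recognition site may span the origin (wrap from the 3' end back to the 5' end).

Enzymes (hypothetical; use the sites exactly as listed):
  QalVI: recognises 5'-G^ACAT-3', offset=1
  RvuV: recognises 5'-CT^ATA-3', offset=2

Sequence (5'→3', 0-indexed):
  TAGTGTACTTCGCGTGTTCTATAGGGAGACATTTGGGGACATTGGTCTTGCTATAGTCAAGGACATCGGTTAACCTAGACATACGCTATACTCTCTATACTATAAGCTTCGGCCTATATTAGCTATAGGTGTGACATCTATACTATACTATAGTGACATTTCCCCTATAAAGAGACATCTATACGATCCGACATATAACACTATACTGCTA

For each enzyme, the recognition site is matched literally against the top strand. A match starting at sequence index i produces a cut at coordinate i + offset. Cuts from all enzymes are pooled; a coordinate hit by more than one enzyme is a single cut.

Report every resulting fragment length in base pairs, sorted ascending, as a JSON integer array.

Site scan:
  QalVI GACAT/1: at [27, 37, 61, 77, 132, 154, 173, 189] ⇒ [28, 38, 62, 78, 133, 155, 174, 190]
  RvuV CTATA/2: at [18, 50, 85, 94, 99, 113, 122, 137, 142, 147, 164, 178, 200, 208] ⇒ [20, 52, 87, 96, 101, 115, 124, 139, 144, 149, 166, 180, 202, 210]

Pooled cuts: [20, 28, 38, 52, 62, 78, 87, 96, 101, 115, 124, 133, 139, 144, 149, 155, 166, 174, 180, 190, 202, 210]

Fragments:
  20→28: 8 bp
  28→38: 10 bp
  38→52: 14 bp
  52→62: 10 bp
  62→78: 16 bp
  78→87: 9 bp
  87→96: 9 bp
  96→101: 5 bp
  101→115: 14 bp
  115→124: 9 bp
  124→133: 9 bp
  133→139: 6 bp
  139→144: 5 bp
  144→149: 5 bp
  149→155: 6 bp
  155→166: 11 bp
  166→174: 8 bp
  174→180: 6 bp
  180→190: 10 bp
  190→202: 12 bp
  202→210: 8 bp
  210→20 (wrap): 211-210+20 = 21 bp

[5,5,5,6,6,6,8,8,8,9,9,9,9,10,10,10,11,12,14,14,16,21]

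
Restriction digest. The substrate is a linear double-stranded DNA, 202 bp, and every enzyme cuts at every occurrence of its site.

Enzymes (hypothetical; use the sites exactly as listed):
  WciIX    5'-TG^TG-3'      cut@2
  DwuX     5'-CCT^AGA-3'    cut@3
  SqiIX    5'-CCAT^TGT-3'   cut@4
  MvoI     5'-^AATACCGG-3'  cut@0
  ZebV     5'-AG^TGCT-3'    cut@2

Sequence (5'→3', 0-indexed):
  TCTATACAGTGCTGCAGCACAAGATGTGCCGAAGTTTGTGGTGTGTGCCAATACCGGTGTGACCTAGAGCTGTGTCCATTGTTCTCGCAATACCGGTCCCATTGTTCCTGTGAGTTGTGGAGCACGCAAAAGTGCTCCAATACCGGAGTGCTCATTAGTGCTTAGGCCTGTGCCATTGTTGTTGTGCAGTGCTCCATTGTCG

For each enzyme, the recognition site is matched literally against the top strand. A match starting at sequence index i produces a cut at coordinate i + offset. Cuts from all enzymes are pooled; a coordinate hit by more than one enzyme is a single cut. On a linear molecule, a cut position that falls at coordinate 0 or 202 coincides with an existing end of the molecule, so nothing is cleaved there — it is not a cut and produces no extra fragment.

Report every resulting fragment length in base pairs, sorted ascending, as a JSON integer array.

[2,4,5,5,5,6,6,6,7,7,7,8,8,8,9,9,10,10,10,12,12,14,15,17]

Scan for sites:
  WciIX (TGTG, off=2): starts [24, 36, 41, 43, 57, 70, 108, 115, 168, 182] → cuts [26, 38, 43, 45, 59, 72, 110, 117, 170, 184]
  DwuX (CCTAGA, off=3): starts [62] → cuts [65]
  SqiIX (CCATTGT, off=4): starts [75, 98, 172, 193] → cuts [79, 102, 176, 197]
  MvoI (AATACCGG, off=0): starts [49, 88, 138] → cuts [49, 88, 138]
  ZebV (AGTGCT, off=2): starts [7, 130, 146, 156, 187] → cuts [9, 132, 148, 158, 189]

Pooled cuts: [9, 26, 38, 43, 45, 49, 59, 65, 72, 79, 88, 102, 110, 117, 132, 138, 148, 158, 170, 176, 184, 189, 197]

Fragments:
  [0,9): 9 bp
  [9,26): 17 bp
  [26,38): 12 bp
  [38,43): 5 bp
  [43,45): 2 bp
  [45,49): 4 bp
  [49,59): 10 bp
  [59,65): 6 bp
  [65,72): 7 bp
  [72,79): 7 bp
  [79,88): 9 bp
  [88,102): 14 bp
  [102,110): 8 bp
  [110,117): 7 bp
  [117,132): 15 bp
  [132,138): 6 bp
  [138,148): 10 bp
  [148,158): 10 bp
  [158,170): 12 bp
  [170,176): 6 bp
  [176,184): 8 bp
  [184,189): 5 bp
  [189,197): 8 bp
  [197,202): 5 bp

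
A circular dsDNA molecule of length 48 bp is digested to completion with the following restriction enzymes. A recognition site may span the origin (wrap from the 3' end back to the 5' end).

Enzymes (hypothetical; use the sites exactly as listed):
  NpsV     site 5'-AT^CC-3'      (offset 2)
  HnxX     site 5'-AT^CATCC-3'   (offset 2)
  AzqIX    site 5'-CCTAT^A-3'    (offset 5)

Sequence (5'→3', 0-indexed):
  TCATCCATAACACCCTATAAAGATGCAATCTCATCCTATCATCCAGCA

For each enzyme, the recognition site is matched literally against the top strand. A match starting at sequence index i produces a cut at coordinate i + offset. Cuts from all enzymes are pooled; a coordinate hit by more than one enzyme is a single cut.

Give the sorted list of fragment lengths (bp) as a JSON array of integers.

[3,3,5,7,14,16]

Scan for sites:
  NpsV (ATCC, off=2): starts [2, 32, 40] → cuts [4, 34, 42]
  HnxX (ATCATCC, off=2): starts [37, 47] → cuts [1, 39]
  AzqIX (CCTATA, off=5): starts [13] → cuts [18]

Pooled cuts: [1, 4, 18, 34, 39, 42]

Fragments:
  1→4: 3 bp
  4→18: 14 bp
  18→34: 16 bp
  34→39: 5 bp
  39→42: 3 bp
  42→1 (wrap): 48-42+1 = 7 bp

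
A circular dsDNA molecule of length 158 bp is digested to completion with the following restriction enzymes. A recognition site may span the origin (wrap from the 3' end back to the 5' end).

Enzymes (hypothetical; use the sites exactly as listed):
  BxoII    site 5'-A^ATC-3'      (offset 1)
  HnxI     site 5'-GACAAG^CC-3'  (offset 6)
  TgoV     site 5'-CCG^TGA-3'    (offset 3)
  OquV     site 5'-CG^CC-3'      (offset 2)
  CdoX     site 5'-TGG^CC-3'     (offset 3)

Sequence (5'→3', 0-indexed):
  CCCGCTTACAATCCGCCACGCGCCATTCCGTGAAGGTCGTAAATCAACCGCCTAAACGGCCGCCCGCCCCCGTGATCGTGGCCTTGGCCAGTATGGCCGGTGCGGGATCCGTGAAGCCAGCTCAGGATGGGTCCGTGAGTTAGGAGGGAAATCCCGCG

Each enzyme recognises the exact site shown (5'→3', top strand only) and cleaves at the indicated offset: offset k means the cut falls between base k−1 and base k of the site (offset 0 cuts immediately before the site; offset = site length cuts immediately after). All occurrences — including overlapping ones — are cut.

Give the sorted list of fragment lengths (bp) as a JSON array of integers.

Site scan:
  BxoII (AATC, off=1): starts [9, 41, 149] → cuts [10, 42, 150]
  HnxI (GACAAGCC, off=6): no sites
  TgoV (CCGTGA, off=3): starts [27, 69, 108, 132] → cuts [30, 72, 111, 135]
  OquV (CGCC, off=2): starts [13, 20, 48, 60, 64, 156] → cuts [0, 15, 22, 50, 62, 66]
  CdoX (TGGCC, off=3): starts [78, 84, 93] → cuts [81, 87, 96]

Pooled cuts: [0, 10, 15, 22, 30, 42, 50, 62, 66, 72, 81, 87, 96, 111, 135, 150]

Fragments:
  0→10: 10 bp
  10→15: 5 bp
  15→22: 7 bp
  22→30: 8 bp
  30→42: 12 bp
  42→50: 8 bp
  50→62: 12 bp
  62→66: 4 bp
  66→72: 6 bp
  72→81: 9 bp
  81→87: 6 bp
  87→96: 9 bp
  96→111: 15 bp
  111→135: 24 bp
  135→150: 15 bp
  150→0 (wrap): 158-150+0 = 8 bp

[4,5,6,6,7,8,8,8,9,9,10,12,12,15,15,24]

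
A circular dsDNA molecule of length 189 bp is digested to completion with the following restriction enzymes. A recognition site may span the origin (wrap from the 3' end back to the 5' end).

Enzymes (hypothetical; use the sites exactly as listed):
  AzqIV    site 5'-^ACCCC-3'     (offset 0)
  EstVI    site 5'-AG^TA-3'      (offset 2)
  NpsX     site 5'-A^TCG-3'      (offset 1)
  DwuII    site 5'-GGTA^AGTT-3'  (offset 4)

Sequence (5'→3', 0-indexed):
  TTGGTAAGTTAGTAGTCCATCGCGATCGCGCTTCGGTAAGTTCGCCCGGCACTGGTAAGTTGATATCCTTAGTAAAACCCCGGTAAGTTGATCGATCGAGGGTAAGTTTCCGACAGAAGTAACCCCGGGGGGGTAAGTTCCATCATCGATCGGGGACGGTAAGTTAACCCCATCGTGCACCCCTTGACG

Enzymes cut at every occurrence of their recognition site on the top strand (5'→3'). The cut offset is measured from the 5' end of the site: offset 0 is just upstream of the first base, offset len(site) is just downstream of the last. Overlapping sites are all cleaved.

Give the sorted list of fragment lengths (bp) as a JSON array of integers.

[2,4,4,4,5,6,6,6,6,6,7,9,9,10,12,13,14,15,15,17,19]

Per-enzyme occurrences:
  AzqIV (ACCCC, off=0): starts [76, 121, 166, 178] → cuts [76, 121, 166, 178]
  EstVI (AGTA, off=2): starts [10, 70, 117] → cuts [12, 72, 119]
  NpsX (ATCG, off=1): starts [18, 24, 90, 94, 144, 148, 171] → cuts [19, 25, 91, 95, 145, 149, 172]
  DwuII (GGTAAGTT, off=4): starts [2, 34, 53, 81, 100, 131, 157] → cuts [6, 38, 57, 85, 104, 135, 161]

Pooled cuts: [6, 12, 19, 25, 38, 57, 72, 76, 85, 91, 95, 104, 119, 121, 135, 145, 149, 161, 166, 172, 178]

Fragment lengths:
  6→12: 6 bp
  12→19: 7 bp
  19→25: 6 bp
  25→38: 13 bp
  38→57: 19 bp
  57→72: 15 bp
  72→76: 4 bp
  76→85: 9 bp
  85→91: 6 bp
  91→95: 4 bp
  95→104: 9 bp
  104→119: 15 bp
  119→121: 2 bp
  121→135: 14 bp
  135→145: 10 bp
  145→149: 4 bp
  149→161: 12 bp
  161→166: 5 bp
  166→172: 6 bp
  172→178: 6 bp
  178→6 (wrap): 189-178+6 = 17 bp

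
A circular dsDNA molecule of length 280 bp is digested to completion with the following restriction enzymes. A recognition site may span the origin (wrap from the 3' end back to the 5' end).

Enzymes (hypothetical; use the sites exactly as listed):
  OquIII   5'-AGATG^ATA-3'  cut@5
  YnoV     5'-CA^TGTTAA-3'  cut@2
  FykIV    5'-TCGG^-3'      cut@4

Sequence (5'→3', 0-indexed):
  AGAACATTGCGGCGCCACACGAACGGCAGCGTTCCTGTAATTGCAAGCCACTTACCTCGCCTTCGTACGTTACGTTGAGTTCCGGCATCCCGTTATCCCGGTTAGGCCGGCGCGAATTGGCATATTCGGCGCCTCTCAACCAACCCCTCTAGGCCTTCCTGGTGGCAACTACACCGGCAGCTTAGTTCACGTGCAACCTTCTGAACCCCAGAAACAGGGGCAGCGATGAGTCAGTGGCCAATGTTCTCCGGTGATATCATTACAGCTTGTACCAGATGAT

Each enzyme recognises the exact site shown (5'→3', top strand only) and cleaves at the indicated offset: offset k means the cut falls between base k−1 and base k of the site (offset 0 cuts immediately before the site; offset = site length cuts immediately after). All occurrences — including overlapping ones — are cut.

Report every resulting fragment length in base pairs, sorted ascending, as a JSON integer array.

Site scan:
  OquIII (AGATGATA, off=5): starts [273] → cuts [278]
  YnoV (CATGTTAA, off=2): no sites
  FykIV (TCGG, off=4): starts [125] → cuts [129]

Pooled cuts: [129, 278]

Fragments:
  129→278: 149 bp
  278→129 (wrap): 280-278+129 = 131 bp

[131,149]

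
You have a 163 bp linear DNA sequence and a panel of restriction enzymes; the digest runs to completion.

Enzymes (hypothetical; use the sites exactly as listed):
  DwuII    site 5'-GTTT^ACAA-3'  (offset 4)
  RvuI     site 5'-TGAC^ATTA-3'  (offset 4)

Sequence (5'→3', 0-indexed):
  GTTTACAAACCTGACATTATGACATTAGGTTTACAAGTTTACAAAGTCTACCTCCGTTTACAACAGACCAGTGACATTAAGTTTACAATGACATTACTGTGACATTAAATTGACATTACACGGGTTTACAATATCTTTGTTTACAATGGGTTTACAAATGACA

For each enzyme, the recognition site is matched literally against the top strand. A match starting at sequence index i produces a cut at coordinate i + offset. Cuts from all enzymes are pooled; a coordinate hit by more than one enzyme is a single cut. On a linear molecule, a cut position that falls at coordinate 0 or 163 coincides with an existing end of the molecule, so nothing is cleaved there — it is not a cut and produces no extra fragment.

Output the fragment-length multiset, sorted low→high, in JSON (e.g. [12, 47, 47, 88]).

Per-enzyme occurrences:
  DwuII (GTTTACAA, off=4): starts [0, 28, 36, 55, 80, 123, 138, 149] → cuts [4, 32, 40, 59, 84, 127, 142, 153]
  RvuI (TGACATTA, off=4): starts [11, 19, 71, 88, 99, 110] → cuts [15, 23, 75, 92, 103, 114]

All cut coordinates (distinct, sorted): [4, 15, 23, 32, 40, 59, 75, 84, 92, 103, 114, 127, 142, 153]

Fragment lengths:
  [0,4): 4 bp
  [4,15): 11 bp
  [15,23): 8 bp
  [23,32): 9 bp
  [32,40): 8 bp
  [40,59): 19 bp
  [59,75): 16 bp
  [75,84): 9 bp
  [84,92): 8 bp
  [92,103): 11 bp
  [103,114): 11 bp
  [114,127): 13 bp
  [127,142): 15 bp
  [142,153): 11 bp
  [153,163): 10 bp

[4,8,8,8,9,9,10,11,11,11,11,13,15,16,19]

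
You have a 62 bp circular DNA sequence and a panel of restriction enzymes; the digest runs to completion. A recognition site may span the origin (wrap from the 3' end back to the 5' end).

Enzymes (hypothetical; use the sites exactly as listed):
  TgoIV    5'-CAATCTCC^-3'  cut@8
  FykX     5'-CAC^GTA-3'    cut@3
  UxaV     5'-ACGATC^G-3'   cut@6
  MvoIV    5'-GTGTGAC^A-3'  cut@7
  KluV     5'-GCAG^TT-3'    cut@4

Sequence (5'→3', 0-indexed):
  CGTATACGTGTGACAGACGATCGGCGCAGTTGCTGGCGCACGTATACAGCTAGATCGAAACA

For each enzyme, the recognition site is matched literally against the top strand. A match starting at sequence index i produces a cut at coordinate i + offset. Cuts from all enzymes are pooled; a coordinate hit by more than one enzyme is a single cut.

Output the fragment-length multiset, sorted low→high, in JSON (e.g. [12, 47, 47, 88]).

Per-enzyme occurrences:
  TgoIV (CAATCTCC, off=8): no sites
  FykX CACGTA/3: at [38, 60] ⇒ [1, 41]
  UxaV ACGATCG/6: at [16] ⇒ [22]
  MvoIV GTGTGACA/7: at [7] ⇒ [14]
  KluV GCAGTT/4: at [25] ⇒ [29]

Pooled cuts: [1, 14, 22, 29, 41]

Fragment lengths:
  1→14: 13 bp
  14→22: 8 bp
  22→29: 7 bp
  29→41: 12 bp
  41→1 (wrap): 62-41+1 = 22 bp

[7,8,12,13,22]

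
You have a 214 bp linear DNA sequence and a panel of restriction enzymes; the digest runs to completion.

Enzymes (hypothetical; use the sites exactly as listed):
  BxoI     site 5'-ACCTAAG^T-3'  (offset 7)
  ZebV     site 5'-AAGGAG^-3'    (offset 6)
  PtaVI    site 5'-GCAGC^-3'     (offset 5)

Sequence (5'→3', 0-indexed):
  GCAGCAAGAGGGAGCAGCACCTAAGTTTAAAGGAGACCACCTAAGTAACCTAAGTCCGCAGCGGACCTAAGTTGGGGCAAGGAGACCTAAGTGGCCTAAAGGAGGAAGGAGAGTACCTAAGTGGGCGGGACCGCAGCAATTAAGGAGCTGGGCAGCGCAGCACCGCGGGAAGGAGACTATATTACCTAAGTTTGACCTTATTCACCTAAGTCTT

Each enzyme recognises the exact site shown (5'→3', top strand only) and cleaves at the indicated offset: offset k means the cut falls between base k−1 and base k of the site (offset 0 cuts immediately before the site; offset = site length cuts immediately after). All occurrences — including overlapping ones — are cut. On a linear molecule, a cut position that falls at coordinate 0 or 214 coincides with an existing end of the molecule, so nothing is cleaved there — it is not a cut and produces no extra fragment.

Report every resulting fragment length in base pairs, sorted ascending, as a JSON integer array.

[4,5,5,7,7,7,8,9,9,9,10,10,10,10,13,13,13,14,15,16,20]

Scan for sites:
  BxoI (ACCTAAGT, off=7): starts [18, 38, 47, 64, 84, 114, 183, 203] → cuts [25, 45, 54, 71, 91, 121, 190, 210]
  ZebV (AAGGAG, off=6): starts [29, 78, 98, 105, 141, 169] → cuts [35, 84, 104, 111, 147, 175]
  PtaVI (GCAGC, off=5): starts [0, 13, 57, 132, 151, 156] → cuts [5, 18, 62, 137, 156, 161]

All cut coordinates (distinct, sorted): [5, 18, 25, 35, 45, 54, 62, 71, 84, 91, 104, 111, 121, 137, 147, 156, 161, 175, 190, 210]

Fragment lengths:
  [0,5): 5 bp
  [5,18): 13 bp
  [18,25): 7 bp
  [25,35): 10 bp
  [35,45): 10 bp
  [45,54): 9 bp
  [54,62): 8 bp
  [62,71): 9 bp
  [71,84): 13 bp
  [84,91): 7 bp
  [91,104): 13 bp
  [104,111): 7 bp
  [111,121): 10 bp
  [121,137): 16 bp
  [137,147): 10 bp
  [147,156): 9 bp
  [156,161): 5 bp
  [161,175): 14 bp
  [175,190): 15 bp
  [190,210): 20 bp
  [210,214): 4 bp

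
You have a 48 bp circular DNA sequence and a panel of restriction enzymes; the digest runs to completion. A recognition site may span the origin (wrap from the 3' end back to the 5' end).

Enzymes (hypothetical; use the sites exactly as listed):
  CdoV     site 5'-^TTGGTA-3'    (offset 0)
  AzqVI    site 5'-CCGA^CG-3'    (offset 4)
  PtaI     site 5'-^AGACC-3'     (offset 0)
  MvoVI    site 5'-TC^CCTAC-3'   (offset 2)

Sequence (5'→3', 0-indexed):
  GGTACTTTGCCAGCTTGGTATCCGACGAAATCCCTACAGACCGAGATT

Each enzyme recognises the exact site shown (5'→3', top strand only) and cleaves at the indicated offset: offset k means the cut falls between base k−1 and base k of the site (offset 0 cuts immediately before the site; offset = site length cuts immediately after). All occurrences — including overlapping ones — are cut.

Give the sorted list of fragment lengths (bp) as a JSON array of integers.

[5,7,9,11,16]

Site scan:
  CdoV TTGGTA/0: at [14, 46] ⇒ [14, 46]
  AzqVI CCGACG/4: at [21] ⇒ [25]
  PtaI AGACC/0: at [37] ⇒ [37]
  MvoVI TCCCTAC/2: at [30] ⇒ [32]

All cut coordinates (distinct, sorted): [14, 25, 32, 37, 46]

Fragments:
  14→25: 11 bp
  25→32: 7 bp
  32→37: 5 bp
  37→46: 9 bp
  46→14 (wrap): 48-46+14 = 16 bp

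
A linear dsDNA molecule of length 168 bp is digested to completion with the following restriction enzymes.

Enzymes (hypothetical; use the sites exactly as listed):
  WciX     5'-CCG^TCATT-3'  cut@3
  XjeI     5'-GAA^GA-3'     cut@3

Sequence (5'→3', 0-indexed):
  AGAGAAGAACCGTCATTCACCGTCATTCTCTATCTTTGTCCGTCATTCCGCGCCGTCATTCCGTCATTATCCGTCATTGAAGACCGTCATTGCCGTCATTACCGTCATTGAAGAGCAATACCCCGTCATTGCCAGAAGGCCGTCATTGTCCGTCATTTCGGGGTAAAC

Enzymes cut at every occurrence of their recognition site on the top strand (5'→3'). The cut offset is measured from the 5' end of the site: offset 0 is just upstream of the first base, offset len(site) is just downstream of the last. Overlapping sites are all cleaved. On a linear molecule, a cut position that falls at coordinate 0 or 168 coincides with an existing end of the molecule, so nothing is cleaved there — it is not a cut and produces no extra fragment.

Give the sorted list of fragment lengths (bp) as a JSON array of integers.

Site scan:
  WciX CCGTCATT/3: at [9, 19, 39, 52, 60, 70, 83, 92, 101, 122, 139, 149] ⇒ [12, 22, 42, 55, 63, 73, 86, 95, 104, 125, 142, 152]
  XjeI GAAGA/3: at [3, 78, 109] ⇒ [6, 81, 112]

All cut coordinates (distinct, sorted): [6, 12, 22, 42, 55, 63, 73, 81, 86, 95, 104, 112, 125, 142, 152]

Fragments:
  [0,6): 6 bp
  [6,12): 6 bp
  [12,22): 10 bp
  [22,42): 20 bp
  [42,55): 13 bp
  [55,63): 8 bp
  [63,73): 10 bp
  [73,81): 8 bp
  [81,86): 5 bp
  [86,95): 9 bp
  [95,104): 9 bp
  [104,112): 8 bp
  [112,125): 13 bp
  [125,142): 17 bp
  [142,152): 10 bp
  [152,168): 16 bp

[5,6,6,8,8,8,9,9,10,10,10,13,13,16,17,20]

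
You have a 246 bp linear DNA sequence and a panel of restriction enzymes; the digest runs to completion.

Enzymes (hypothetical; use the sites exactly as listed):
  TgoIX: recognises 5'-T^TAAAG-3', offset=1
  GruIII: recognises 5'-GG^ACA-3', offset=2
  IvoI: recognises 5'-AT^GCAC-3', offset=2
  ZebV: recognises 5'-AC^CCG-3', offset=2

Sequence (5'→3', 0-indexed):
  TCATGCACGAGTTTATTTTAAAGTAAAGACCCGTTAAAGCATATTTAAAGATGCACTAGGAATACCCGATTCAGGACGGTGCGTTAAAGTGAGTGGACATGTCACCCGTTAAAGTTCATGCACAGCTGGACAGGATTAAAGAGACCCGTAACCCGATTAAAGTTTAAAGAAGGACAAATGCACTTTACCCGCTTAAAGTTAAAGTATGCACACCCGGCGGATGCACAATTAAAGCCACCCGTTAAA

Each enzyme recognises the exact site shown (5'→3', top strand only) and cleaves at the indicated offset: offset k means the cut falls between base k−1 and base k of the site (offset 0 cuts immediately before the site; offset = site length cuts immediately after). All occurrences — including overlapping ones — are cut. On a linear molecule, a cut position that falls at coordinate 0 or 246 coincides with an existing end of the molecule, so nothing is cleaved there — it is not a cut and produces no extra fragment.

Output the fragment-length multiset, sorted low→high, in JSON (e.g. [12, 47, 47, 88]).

Site scan:
  TgoIX (TTAAAG, off=1): starts [17, 33, 44, 83, 108, 135, 156, 163, 192, 198, 228] → cuts [18, 34, 45, 84, 109, 136, 157, 164, 193, 199, 229]
  GruIII (GGACA, off=2): starts [94, 127, 171] → cuts [96, 129, 173]
  IvoI (ATGCAC, off=2): starts [2, 50, 117, 177, 205, 220] → cuts [4, 52, 119, 179, 207, 222]
  ZebV (ACCCG, off=2): starts [28, 63, 103, 143, 150, 186, 211, 236] → cuts [30, 65, 105, 145, 152, 188, 213, 238]

All cut coordinates (distinct, sorted): [4, 18, 30, 34, 45, 52, 65, 84, 96, 105, 109, 119, 129, 136, 145, 152, 157, 164, 173, 179, 188, 193, 199, 207, 213, 222, 229, 238]

Fragments:
  [0,4): 4 bp
  [4,18): 14 bp
  [18,30): 12 bp
  [30,34): 4 bp
  [34,45): 11 bp
  [45,52): 7 bp
  [52,65): 13 bp
  [65,84): 19 bp
  [84,96): 12 bp
  [96,105): 9 bp
  [105,109): 4 bp
  [109,119): 10 bp
  [119,129): 10 bp
  [129,136): 7 bp
  [136,145): 9 bp
  [145,152): 7 bp
  [152,157): 5 bp
  [157,164): 7 bp
  [164,173): 9 bp
  [173,179): 6 bp
  [179,188): 9 bp
  [188,193): 5 bp
  [193,199): 6 bp
  [199,207): 8 bp
  [207,213): 6 bp
  [213,222): 9 bp
  [222,229): 7 bp
  [229,238): 9 bp
  [238,246): 8 bp

[4,4,4,5,5,6,6,6,7,7,7,7,7,8,8,9,9,9,9,9,9,10,10,11,12,12,13,14,19]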